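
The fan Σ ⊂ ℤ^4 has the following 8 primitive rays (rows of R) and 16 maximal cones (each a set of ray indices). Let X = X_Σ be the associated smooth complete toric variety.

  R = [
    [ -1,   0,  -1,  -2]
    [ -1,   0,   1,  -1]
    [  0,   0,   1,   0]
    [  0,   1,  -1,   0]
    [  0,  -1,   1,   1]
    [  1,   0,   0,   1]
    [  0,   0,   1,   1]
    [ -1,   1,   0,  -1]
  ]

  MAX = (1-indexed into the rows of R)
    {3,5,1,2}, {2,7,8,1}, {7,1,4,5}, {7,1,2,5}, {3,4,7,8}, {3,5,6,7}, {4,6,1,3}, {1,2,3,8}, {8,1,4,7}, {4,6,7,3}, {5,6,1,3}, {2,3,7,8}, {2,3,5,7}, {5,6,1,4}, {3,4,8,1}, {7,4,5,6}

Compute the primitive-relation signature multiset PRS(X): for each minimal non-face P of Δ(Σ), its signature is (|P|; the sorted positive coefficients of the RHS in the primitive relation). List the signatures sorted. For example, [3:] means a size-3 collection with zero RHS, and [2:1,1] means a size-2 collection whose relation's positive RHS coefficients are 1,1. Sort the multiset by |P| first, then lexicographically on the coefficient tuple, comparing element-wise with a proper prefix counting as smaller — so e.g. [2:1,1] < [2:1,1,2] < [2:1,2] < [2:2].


7 minimal non-faces of Δ(Σ) (on 8 rays):

  P = {2,4}:  v_{2} + v_{4} = v_{8}  →  sig = [2:1]
  P = {2,6}:  v_{2} + v_{6} = v_{3}  →  sig = [2:1]
  P = {6,8}:  v_{6} + v_{8} = v_{3} + v_{4}  →  sig = [2:1,1]
  P = {5,8}:  v_{5} + v_{8} = v_{1} + 2·v_{7}  →  sig = [2:1,2]
  P = {1,6,7}:  v_{1} + v_{6} + v_{7} = 0  →  sig = [3:]
  P = {1,3,7}:  v_{1} + v_{3} + v_{7} = v_{2}  →  sig = [3:1]
  P = {3,4,5}:  v_{3} + v_{4} + v_{5} = v_{7}  →  sig = [3:1]

Hence PRS(X_Σ) =
{ [2:1] ×2,  [2:1,1],  [2:1,2],  [3:],  [3:1] ×2 }


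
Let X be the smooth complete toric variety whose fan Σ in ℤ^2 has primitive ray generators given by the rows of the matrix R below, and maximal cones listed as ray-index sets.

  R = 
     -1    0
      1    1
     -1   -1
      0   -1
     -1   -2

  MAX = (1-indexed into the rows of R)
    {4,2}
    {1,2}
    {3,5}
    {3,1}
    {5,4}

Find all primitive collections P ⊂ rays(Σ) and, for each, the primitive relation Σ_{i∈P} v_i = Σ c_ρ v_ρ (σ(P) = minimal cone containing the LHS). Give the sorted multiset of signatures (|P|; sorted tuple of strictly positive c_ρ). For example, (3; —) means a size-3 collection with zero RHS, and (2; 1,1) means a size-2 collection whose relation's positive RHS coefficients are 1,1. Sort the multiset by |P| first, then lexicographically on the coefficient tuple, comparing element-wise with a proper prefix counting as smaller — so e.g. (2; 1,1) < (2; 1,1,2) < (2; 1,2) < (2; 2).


The 5 primitive collections of Σ (r=5, n=2):

  P = {2,3}:  v_{2} + v_{3} = 0 ; sig = (2; —)
  P = {1,4}:  v_{1} + v_{4} = v_{3} ; sig = (2; 1)
  P = {2,5}:  v_{2} + v_{5} = v_{4} ; sig = (2; 1)
  P = {3,4}:  v_{3} + v_{4} = v_{5} ; sig = (2; 1)
  P = {1,5}:  v_{1} + v_{5} = 2·v_{3} ; sig = (2; 2)

Hence PRS(X_Σ) =
    (2; —)
    (2; 1)
    (2; 1)
    (2; 1)
    (2; 2)


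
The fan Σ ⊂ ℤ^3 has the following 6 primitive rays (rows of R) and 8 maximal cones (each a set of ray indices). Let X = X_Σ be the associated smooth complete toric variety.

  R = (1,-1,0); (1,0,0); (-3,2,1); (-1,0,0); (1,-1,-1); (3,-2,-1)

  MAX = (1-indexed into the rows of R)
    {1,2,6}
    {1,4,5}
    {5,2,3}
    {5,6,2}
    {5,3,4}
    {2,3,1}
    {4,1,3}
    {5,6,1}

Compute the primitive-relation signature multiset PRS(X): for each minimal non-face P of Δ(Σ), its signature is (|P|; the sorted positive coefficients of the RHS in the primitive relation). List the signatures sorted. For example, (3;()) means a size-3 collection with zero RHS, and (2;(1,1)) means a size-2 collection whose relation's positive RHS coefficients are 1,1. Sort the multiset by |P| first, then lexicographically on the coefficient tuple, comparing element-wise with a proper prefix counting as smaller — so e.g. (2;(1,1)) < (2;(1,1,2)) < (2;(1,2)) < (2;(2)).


Δ(Σ) — 6 vertices, 5 min non-faces:

  • {2,4}:  v_{2} + v_{4} = 0  →  sig = (2;())
  • {3,6}:  v_{3} + v_{6} = 0  →  sig = (2;())
  • {4,6}:  v_{4} + v_{6} = v_{1} + v_{5}  →  sig = (2;(1,1))
  • {1,2,5}:  v_{1} + v_{2} + v_{5} = v_{6}  →  sig = (3;(1))
  • {1,3,5}:  v_{1} + v_{3} + v_{5} = v_{4}  →  sig = (3;(1))

Signatures (|P|; sorted positive RHS coefficients), sorted:
    (2;())
    (2;())
    (2;(1,1))
    (3;(1))
    (3;(1))


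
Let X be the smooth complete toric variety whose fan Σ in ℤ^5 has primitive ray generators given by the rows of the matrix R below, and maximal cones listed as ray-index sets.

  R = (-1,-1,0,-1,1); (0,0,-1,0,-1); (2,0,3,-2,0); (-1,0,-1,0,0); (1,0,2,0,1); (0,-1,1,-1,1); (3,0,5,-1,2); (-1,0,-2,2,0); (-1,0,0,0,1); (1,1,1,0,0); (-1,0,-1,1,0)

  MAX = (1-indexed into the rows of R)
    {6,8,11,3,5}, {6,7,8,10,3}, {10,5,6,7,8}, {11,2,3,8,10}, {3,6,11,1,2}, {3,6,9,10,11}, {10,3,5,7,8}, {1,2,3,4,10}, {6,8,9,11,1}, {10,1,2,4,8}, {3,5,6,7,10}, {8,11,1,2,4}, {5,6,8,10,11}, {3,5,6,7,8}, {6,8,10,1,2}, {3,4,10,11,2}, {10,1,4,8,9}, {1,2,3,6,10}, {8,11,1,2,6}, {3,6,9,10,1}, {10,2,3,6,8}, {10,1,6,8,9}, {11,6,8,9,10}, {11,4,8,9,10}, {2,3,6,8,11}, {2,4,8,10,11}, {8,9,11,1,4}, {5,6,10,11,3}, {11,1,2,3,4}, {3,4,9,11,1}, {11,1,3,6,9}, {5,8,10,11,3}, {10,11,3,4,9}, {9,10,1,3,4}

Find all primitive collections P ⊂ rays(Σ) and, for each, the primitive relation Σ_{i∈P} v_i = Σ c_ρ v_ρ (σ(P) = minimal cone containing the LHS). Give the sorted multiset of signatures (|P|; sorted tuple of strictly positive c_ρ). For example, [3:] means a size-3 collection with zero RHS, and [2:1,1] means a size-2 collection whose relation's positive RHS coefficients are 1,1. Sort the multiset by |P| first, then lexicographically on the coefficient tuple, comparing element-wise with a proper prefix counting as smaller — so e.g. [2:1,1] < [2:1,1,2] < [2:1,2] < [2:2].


The 18 primitive collections of Σ (r=11, n=5):

  {2,9}:  v_{2} + v_{9} = v_{4} — sig = [2:1]
  {4,6}:  v_{4} + v_{6} = v_{1} — sig = [2:1]
  {2,5}:  v_{2} + v_{5} = v_{3} + v_{8} — sig = [2:1,1]
  {4,5}:  v_{4} + v_{5} = v_{6} + v_{10} + v_{11} — sig = [2:1,1,1]
  {4,7}:  v_{4} + v_{7} = v_{5} + v_{6} + v_{10} — sig = [2:1,1,1]
  {1,5}:  v_{1} + v_{5} = 2·v_{6} + v_{10} + v_{11} — sig = [2:1,1,2]
  {1,7}:  v_{1} + v_{7} = v_{5} + 2·v_{6} + v_{10} — sig = [2:1,1,2]
  {2,7}:  v_{2} + v_{7} = 2·v_{3} + v_{6} + 2·v_{8} + v_{10} — sig = [2:1,1,2,2]
  {7,9}:  v_{7} + v_{9} = v_{5} + 2·v_{6} + 2·v_{10} + v_{11} — sig = [2:1,1,2,2]
  {7,11}:  v_{7} + v_{11} = 2·v_{5} — sig = [2:2]
  {5,9}:  v_{5} + v_{9} = 2·v_{6} + 2·v_{10} + 2·v_{11} — sig = [2:2,2,2]
  {3,4,8}:  v_{3} + v_{4} + v_{8} = 0 — sig = [3:]
  {1,3,8}:  v_{1} + v_{3} + v_{8} = v_{6} — sig = [3:1]
  {1,10,11}:  v_{1} + v_{10} + v_{11} = v_{9} — sig = [3:1]
  {3,8,9}:  v_{3} + v_{8} + v_{9} = v_{6} + v_{10} + v_{11} — sig = [3:1,1,1]
  {2,6,10,11}:  v_{2} + v_{6} + v_{10} + v_{11} = 0 — sig = [4:]
  {3,5,6,8,10}:  v_{3} + v_{5} + v_{6} + v_{8} + v_{10} = v_{7} — sig = [5:1]
  {3,6,8,10,11}:  v_{3} + v_{6} + v_{8} + v_{10} + v_{11} = v_{5} — sig = [5:1]

Signatures (|P|; sorted positive RHS coefficients), sorted:
    |P|=2: 11 collections, coeffs (1), (1), (1,1), (1,1,1), (1,1,1), (1,1,2), (1,1,2), (1,1,2,2), (1,1,2,2), (2), (2,2,2)
    |P|=3: 4 collections, coeffs (), (1), (1), (1,1,1)
    |P|=4: 1 collection, coeffs ()
    |P|=5: 2 collections, coeffs (1), (1)


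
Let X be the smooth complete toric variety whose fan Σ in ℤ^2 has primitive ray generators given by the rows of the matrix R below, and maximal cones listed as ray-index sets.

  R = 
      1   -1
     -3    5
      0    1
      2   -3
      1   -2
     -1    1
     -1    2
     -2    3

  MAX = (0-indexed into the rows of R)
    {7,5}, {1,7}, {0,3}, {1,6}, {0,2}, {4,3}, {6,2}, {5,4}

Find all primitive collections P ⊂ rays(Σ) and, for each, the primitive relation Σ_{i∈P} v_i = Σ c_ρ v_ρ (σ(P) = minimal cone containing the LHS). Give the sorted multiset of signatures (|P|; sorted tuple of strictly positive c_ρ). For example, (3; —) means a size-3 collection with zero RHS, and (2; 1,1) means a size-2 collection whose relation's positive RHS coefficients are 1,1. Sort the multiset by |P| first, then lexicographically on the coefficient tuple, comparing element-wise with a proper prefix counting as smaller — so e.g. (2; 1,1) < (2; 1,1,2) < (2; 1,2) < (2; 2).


Primitive collections (20):

  P={0,5}:  v_{0} + v_{5} = 0  →  sig = (2; —)
  P={3,7}:  v_{3} + v_{7} = 0  →  sig = (2; —)
  P={4,6}:  v_{4} + v_{6} = 0  →  sig = (2; —)
  P={0,4}:  v_{0} + v_{4} = v_{3}  →  sig = (2; 1)
  P={0,6}:  v_{0} + v_{6} = v_{2}  →  sig = (2; 1)
  P={0,7}:  v_{0} + v_{7} = v_{6}  →  sig = (2; 1)
  P={1,3}:  v_{1} + v_{3} = v_{6}  →  sig = (2; 1)
  P={1,4}:  v_{1} + v_{4} = v_{7}  →  sig = (2; 1)
  P={2,4}:  v_{2} + v_{4} = v_{0}  →  sig = (2; 1)
  P={2,5}:  v_{2} + v_{5} = v_{6}  →  sig = (2; 1)
  P={3,5}:  v_{3} + v_{5} = v_{4}  →  sig = (2; 1)
  P={3,6}:  v_{3} + v_{6} = v_{0}  →  sig = (2; 1)
  P={4,7}:  v_{4} + v_{7} = v_{5}  →  sig = (2; 1)
  P={5,6}:  v_{5} + v_{6} = v_{7}  →  sig = (2; 1)
  P={6,7}:  v_{6} + v_{7} = v_{1}  →  sig = (2; 1)
  P={0,1}:  v_{0} + v_{1} = 2·v_{6}  →  sig = (2; 2)
  P={1,5}:  v_{1} + v_{5} = 2·v_{7}  →  sig = (2; 2)
  P={2,3}:  v_{2} + v_{3} = 2·v_{0}  →  sig = (2; 2)
  P={2,7}:  v_{2} + v_{7} = 2·v_{6}  →  sig = (2; 2)
  P={1,2}:  v_{1} + v_{2} = 3·v_{6}  →  sig = (2; 3)

Signatures (|P|; sorted positive RHS coefficients), sorted:
    |P|=2: 20 collections, coeffs (), (), (), (1), (1), (1), (1), (1), (1), (1), (1), (1), (1), (1), (1), (2), (2), (2), (2), (3)


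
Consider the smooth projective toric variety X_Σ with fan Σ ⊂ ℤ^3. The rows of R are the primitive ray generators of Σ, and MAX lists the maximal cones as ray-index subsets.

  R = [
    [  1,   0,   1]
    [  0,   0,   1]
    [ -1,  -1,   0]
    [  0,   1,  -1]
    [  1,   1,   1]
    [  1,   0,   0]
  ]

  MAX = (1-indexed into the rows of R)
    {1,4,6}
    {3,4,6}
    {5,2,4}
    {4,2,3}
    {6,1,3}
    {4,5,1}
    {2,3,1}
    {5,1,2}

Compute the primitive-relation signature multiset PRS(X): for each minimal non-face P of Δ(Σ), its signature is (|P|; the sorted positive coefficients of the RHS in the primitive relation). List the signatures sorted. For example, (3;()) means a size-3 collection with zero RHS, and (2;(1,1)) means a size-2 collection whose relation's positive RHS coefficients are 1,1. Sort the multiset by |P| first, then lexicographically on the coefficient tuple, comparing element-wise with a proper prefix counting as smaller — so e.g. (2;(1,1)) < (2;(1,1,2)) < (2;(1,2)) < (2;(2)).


The 5 primitive collections of Σ (r=6, n=3):

  • {2,6}:  v_{2} + v_{6} = v_{1}  so sig = (2;(1))
  • {3,5}:  v_{3} + v_{5} = v_{2}  so sig = (2;(1))
  • {5,6}:  v_{5} + v_{6} = 2·v_{1} + v_{4}  so sig = (2;(1,2))
  • {1,3,4}:  v_{1} + v_{3} + v_{4} = 0  so sig = (3;())
  • {1,2,4}:  v_{1} + v_{2} + v_{4} = v_{5}  so sig = (3;(1))

so the primitive-relation signature multiset is
    (2;(1))
    (2;(1))
    (2;(1,2))
    (3;())
    (3;(1))


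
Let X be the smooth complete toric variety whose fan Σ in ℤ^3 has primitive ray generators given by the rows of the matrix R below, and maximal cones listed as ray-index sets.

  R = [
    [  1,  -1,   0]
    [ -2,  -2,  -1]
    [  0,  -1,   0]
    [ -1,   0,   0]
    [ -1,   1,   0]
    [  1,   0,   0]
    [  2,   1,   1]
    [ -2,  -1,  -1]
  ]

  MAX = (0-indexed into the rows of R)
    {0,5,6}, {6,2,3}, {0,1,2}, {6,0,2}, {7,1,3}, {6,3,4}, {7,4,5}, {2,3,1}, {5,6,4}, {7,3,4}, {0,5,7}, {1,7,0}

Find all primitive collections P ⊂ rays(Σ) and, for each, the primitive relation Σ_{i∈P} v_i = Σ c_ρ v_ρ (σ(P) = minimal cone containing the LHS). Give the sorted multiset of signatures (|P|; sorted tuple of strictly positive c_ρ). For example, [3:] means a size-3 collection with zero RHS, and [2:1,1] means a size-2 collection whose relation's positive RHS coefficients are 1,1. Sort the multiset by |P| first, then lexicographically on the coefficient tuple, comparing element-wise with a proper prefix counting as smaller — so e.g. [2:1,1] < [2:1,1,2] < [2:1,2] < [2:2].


10 minimal non-faces of Δ(Σ) (on 8 rays):

  • {0,4}:  v_{0} + v_{4} = 0 ; sig = [2:]
  • {3,5}:  v_{3} + v_{5} = 0 ; sig = [2:]
  • {6,7}:  v_{6} + v_{7} = 0 ; sig = [2:]
  • {0,3}:  v_{0} + v_{3} = v_{2} ; sig = [2:1]
  • {1,6}:  v_{1} + v_{6} = v_{2} ; sig = [2:1]
  • {2,4}:  v_{2} + v_{4} = v_{3} ; sig = [2:1]
  • {2,5}:  v_{2} + v_{5} = v_{0} ; sig = [2:1]
  • {2,7}:  v_{2} + v_{7} = v_{1} ; sig = [2:1]
  • {1,4}:  v_{1} + v_{4} = v_{3} + v_{7} ; sig = [2:1,1]
  • {1,5}:  v_{1} + v_{5} = v_{0} + v_{7} ; sig = [2:1,1]

Sorted signature multiset PRS(X):
    [2:]
    [2:]
    [2:]
    [2:1]
    [2:1]
    [2:1]
    [2:1]
    [2:1]
    [2:1,1]
    [2:1,1]


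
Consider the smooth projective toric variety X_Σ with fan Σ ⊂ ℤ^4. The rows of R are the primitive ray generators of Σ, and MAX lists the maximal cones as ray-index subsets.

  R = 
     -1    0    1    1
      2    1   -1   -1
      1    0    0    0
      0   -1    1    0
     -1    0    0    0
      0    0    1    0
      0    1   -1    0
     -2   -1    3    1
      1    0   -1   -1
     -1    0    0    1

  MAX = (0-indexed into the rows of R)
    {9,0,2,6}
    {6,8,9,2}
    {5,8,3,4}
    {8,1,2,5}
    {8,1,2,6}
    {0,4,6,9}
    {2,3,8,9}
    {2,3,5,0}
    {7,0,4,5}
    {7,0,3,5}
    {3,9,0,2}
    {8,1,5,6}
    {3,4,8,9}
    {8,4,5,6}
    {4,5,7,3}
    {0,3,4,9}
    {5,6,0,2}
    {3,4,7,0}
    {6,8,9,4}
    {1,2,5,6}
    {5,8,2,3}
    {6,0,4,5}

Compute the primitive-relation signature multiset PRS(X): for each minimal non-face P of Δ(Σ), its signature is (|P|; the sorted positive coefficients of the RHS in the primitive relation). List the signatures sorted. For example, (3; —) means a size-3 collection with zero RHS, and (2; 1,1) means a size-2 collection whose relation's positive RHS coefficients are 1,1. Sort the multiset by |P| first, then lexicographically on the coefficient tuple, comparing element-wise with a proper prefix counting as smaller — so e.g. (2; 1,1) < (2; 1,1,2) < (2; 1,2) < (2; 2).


Δ(Σ) — 10 vertices, 15 min non-faces:

  • {0,8}:  v_{0} + v_{8} = 0  →  sig = (2; —)
  • {2,4}:  v_{2} + v_{4} = 0  →  sig = (2; —)
  • {3,6}:  v_{3} + v_{6} = 0  →  sig = (2; —)
  • {5,9}:  v_{5} + v_{9} = v_{0}  →  sig = (2; 1)
  • {1,9}:  v_{1} + v_{9} = v_{2} + v_{6}  →  sig = (2; 1,1)
  • {0,1}:  v_{0} + v_{1} = v_{2} + v_{5} + v_{6}  →  sig = (2; 1,1,1)
  • {1,3}:  v_{1} + v_{3} = v_{2} + v_{5} + v_{8}  →  sig = (2; 1,1,1)
  • {1,4}:  v_{1} + v_{4} = v_{5} + v_{6} + v_{8}  →  sig = (2; 1,1,1)
  • {2,7}:  v_{2} + v_{7} = v_{0} + v_{3} + v_{5}  →  sig = (2; 1,1,1)
  • {6,7}:  v_{6} + v_{7} = v_{0} + v_{4} + v_{5}  →  sig = (2; 1,1,1)
  • {7,8}:  v_{7} + v_{8} = v_{3} + v_{4} + v_{5}  →  sig = (2; 1,1,1)
  • {7,9}:  v_{7} + v_{9} = 2·v_{0} + v_{3} + v_{4}  →  sig = (2; 1,1,2)
  • {1,7}:  v_{1} + v_{7} = 2·v_{5}  →  sig = (2; 2)
  • {0,3,4,5}:  v_{0} + v_{3} + v_{4} + v_{5} = v_{7}  →  sig = (4; 1)
  • {2,5,6,8}:  v_{2} + v_{5} + v_{6} + v_{8} = v_{1}  →  sig = (4; 1)

Sorted signature multiset PRS(X):
[(2; —), (2; —), (2; —), (2; 1), (2; 1,1), (2; 1,1,1), (2; 1,1,1), (2; 1,1,1), (2; 1,1,1), (2; 1,1,1), (2; 1,1,1), (2; 1,1,2), (2; 2), (4; 1), (4; 1)]


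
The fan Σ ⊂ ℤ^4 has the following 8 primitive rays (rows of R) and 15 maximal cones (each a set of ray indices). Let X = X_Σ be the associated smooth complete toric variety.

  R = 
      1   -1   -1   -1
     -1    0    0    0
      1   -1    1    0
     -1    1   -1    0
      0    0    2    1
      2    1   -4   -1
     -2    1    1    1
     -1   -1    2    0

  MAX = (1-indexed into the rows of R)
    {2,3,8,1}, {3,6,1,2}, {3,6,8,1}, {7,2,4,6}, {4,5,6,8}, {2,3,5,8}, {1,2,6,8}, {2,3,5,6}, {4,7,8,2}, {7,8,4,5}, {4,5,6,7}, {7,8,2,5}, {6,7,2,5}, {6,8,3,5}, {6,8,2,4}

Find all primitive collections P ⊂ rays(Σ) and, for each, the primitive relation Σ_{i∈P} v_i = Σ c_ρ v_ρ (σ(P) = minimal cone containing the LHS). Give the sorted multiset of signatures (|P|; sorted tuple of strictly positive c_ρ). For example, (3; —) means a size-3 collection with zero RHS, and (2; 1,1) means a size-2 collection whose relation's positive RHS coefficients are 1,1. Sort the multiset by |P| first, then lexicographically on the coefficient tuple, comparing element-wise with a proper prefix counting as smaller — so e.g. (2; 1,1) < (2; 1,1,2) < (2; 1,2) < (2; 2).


|primitive collections| = 9. Relations:

  {3,4}:  v_{3} + v_{4} = 0  ⟹  sig = (2; —)
  {1,5}:  v_{1} + v_{5} = v_{3}  ⟹  sig = (2; 1)
  {1,7}:  v_{1} + v_{7} = v_{2}  ⟹  sig = (2; 1)
  {3,7}:  v_{3} + v_{7} = v_{2} + v_{5}  ⟹  sig = (2; 1,1)
  {1,4}:  v_{1} + v_{4} = v_{2} + v_{6} + v_{8}  ⟹  sig = (2; 1,1,1)
  {2,4,5}:  v_{2} + v_{4} + v_{5} = v_{7}  ⟹  sig = (3; 1)
  {6,7,8}:  v_{6} + v_{7} + v_{8} = v_{4}  ⟹  sig = (3; 1)
  {2,5,6,8}:  v_{2} + v_{5} + v_{6} + v_{8} = 0  ⟹  sig = (4; —)
  {2,3,6,8}:  v_{2} + v_{3} + v_{6} + v_{8} = v_{1}  ⟹  sig = (4; 1)

Signatures (|P|; sorted positive RHS coefficients), sorted:
    (2; —)
    (2; 1)
    (2; 1)
    (2; 1,1)
    (2; 1,1,1)
    (3; 1)
    (3; 1)
    (4; —)
    (4; 1)


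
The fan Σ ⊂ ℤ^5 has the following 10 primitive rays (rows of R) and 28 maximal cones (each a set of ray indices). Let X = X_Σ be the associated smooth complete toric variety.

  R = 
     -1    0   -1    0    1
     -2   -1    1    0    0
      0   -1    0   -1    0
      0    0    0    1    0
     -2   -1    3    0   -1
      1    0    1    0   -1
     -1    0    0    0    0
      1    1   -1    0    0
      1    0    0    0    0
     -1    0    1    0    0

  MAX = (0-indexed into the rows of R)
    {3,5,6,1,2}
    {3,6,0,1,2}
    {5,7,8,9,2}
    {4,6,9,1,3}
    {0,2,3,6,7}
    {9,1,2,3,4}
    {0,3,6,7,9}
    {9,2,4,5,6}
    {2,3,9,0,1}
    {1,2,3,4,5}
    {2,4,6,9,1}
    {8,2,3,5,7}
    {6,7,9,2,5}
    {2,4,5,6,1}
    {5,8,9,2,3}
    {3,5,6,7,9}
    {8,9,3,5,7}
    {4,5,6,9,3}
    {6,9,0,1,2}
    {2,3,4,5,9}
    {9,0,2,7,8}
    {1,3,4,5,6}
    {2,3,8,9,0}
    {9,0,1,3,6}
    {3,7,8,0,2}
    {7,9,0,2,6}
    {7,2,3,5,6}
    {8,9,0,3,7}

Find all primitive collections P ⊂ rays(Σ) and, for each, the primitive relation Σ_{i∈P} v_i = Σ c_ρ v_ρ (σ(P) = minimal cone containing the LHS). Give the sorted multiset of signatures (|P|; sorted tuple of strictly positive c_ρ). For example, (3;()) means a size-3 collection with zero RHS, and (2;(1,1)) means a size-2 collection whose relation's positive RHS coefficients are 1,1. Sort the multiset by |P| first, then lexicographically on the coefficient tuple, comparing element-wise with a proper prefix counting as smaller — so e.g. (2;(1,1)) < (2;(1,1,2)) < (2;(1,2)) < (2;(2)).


11 minimal non-faces of Δ(Σ) (on 10 rays):

  {0,5}:  v_{0} + v_{5} = 0 ; sig = (2;())
  {6,8}:  v_{6} + v_{8} = 0 ; sig = (2;())
  {1,7}:  v_{1} + v_{7} = v_{6} ; sig = (2;(1))
  {0,4}:  v_{0} + v_{4} = v_{1} + v_{9} ; sig = (2;(1,1))
  {1,8}:  v_{1} + v_{8} = v_{2} + v_{3} + v_{9} ; sig = (2;(1,1,1))
  {4,7}:  v_{4} + v_{7} = v_{5} + v_{6} + v_{9} ; sig = (2;(1,1,1))
  {4,8}:  v_{4} + v_{8} = v_{2} + v_{3} + v_{5} + 2·v_{9} ; sig = (2;(1,1,1,2))
  {1,5,9}:  v_{1} + v_{5} + v_{9} = v_{4} ; sig = (3;(1))
  {2,3,7,9}:  v_{2} + v_{3} + v_{7} + v_{9} = 0 ; sig = (4;())
  {2,3,6,9}:  v_{2} + v_{3} + v_{6} + v_{9} = v_{1} ; sig = (4;(1))
  {2,3,4,6}:  v_{2} + v_{3} + v_{4} + v_{6} = 2·v_{1} + v_{5} ; sig = (4;(1,2))

so the primitive-relation signature multiset is
[(2;()), (2;()), (2;(1)), (2;(1,1)), (2;(1,1,1)), (2;(1,1,1)), (2;(1,1,1,2)), (3;(1)), (4;()), (4;(1)), (4;(1,2))]


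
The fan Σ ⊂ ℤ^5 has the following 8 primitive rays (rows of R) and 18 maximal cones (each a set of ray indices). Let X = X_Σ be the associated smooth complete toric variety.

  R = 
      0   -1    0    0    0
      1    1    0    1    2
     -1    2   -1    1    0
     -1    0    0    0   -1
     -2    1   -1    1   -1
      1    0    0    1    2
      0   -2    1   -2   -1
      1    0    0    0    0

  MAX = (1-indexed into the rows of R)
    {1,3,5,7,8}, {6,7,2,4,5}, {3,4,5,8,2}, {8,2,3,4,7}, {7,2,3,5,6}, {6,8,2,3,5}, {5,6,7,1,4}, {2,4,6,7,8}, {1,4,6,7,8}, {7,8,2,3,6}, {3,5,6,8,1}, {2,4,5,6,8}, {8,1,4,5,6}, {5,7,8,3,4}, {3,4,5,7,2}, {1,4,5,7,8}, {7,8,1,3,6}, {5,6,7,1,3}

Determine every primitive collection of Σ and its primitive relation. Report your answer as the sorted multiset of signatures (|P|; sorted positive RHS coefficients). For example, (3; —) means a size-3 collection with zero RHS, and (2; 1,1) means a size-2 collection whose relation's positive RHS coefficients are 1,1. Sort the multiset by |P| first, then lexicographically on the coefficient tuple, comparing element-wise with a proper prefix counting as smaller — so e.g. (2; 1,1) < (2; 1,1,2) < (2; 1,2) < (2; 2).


5 minimal non-faces of Δ(Σ) (on 8 rays):

  P={1,2}:  v_{1} + v_{2} = v_{6}  →  sig = (2; 1)
  P={1,3,4}:  v_{1} + v_{3} + v_{4} = v_{5}  →  sig = (3; 1)
  P={3,4,6}:  v_{3} + v_{4} + v_{6} = v_{2} + v_{5}  →  sig = (3; 1,1)
  P={2,5,7,8}:  v_{2} + v_{5} + v_{7} + v_{8} = 0  →  sig = (4; —)
  P={5,6,7,8}:  v_{5} + v_{6} + v_{7} + v_{8} = v_{1}  →  sig = (4; 1)

Hence PRS(X_Σ) =
    |P|=2: 1 collection, coeffs (1)
    |P|=3: 2 collections, coeffs (1), (1,1)
    |P|=4: 2 collections, coeffs (), (1)


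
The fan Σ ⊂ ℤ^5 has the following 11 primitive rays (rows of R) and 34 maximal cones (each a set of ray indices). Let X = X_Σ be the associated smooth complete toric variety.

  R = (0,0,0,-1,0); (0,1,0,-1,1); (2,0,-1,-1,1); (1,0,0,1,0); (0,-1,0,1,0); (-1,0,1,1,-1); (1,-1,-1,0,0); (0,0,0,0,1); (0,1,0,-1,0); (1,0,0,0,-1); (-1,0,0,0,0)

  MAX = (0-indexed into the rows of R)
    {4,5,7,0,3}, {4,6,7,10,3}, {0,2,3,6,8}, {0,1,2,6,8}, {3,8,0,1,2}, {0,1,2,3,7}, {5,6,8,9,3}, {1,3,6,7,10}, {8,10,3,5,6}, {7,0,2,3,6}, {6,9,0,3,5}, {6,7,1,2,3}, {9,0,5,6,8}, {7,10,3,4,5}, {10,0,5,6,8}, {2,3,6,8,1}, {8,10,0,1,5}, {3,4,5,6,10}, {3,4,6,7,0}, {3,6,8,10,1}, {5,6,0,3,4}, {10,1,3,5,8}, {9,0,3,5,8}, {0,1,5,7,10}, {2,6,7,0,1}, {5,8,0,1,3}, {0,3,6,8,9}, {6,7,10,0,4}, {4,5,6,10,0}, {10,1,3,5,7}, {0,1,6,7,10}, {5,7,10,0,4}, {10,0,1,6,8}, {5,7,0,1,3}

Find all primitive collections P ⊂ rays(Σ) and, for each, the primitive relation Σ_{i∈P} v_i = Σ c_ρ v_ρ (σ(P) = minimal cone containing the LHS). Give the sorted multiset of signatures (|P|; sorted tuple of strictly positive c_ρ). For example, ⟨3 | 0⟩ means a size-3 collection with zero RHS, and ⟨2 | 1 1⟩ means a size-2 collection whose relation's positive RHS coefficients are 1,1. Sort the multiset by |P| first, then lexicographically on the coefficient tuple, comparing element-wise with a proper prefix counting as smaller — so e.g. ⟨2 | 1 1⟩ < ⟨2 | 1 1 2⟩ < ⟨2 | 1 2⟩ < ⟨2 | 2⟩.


Minimal non-faces — 16 found among 11 rays, 34 max cones:

  P = {4,8}:  v_{4} + v_{8} = 0 — sig = ⟨2 | 0⟩
  P = {1,4}:  v_{1} + v_{4} = v_{7} — sig = ⟨2 | 1⟩
  P = {7,8}:  v_{7} + v_{8} = v_{1} — sig = ⟨2 | 1⟩
  P = {2,5}:  v_{2} + v_{5} = v_{0} + v_{3} — sig = ⟨2 | 1 1⟩
  P = {2,10}:  v_{2} + v_{10} = v_{1} + v_{6} — sig = ⟨2 | 1 1⟩
  P = {7,9}:  v_{7} + v_{9} = v_{0} + v_{3} — sig = ⟨2 | 1 1⟩
  P = {1,9}:  v_{1} + v_{9} = v_{0} + v_{3} + v_{8} — sig = ⟨2 | 1 1 1⟩
  P = {9,10}:  v_{9} + v_{10} = v_{5} + v_{6} + v_{8} — sig = ⟨2 | 1 1 1⟩
  P = {2,4}:  v_{2} + v_{4} = v_{0} + v_{3} + v_{6} + v_{7} — sig = ⟨2 | 1 1 1 1⟩
  P = {4,9}:  v_{4} + v_{9} = v_{0} + v_{3} + v_{5} + v_{6} — sig = ⟨2 | 1 1 1 1⟩
  P = {2,9}:  v_{2} + v_{9} = 2·v_{0} + 2·v_{3} + v_{6} + v_{8} — sig = ⟨2 | 1 1 2 2⟩
  P = {0,3,10}:  v_{0} + v_{3} + v_{10} = 0 — sig = ⟨3 | 0⟩
  P = {1,5,6}:  v_{1} + v_{5} + v_{6} = 0 — sig = ⟨3 | 0⟩
  P = {5,6,7}:  v_{5} + v_{6} + v_{7} = v_{4} — sig = ⟨3 | 1⟩
  P = {0,1,3,6}:  v_{0} + v_{1} + v_{3} + v_{6} = v_{2} — sig = ⟨4 | 1⟩
  P = {0,3,5,6,8}:  v_{0} + v_{3} + v_{5} + v_{6} + v_{8} = v_{9} — sig = ⟨5 | 1⟩

Signatures (|P|; sorted positive RHS coefficients), sorted:
{ ⟨2 | 0⟩,  ⟨2 | 1⟩ ×2,  ⟨2 | 1 1⟩ ×3,  ⟨2 | 1 1 1⟩ ×2,  ⟨2 | 1 1 1 1⟩ ×2,  ⟨2 | 1 1 2 2⟩,  ⟨3 | 0⟩ ×2,  ⟨3 | 1⟩,  ⟨4 | 1⟩,  ⟨5 | 1⟩ }


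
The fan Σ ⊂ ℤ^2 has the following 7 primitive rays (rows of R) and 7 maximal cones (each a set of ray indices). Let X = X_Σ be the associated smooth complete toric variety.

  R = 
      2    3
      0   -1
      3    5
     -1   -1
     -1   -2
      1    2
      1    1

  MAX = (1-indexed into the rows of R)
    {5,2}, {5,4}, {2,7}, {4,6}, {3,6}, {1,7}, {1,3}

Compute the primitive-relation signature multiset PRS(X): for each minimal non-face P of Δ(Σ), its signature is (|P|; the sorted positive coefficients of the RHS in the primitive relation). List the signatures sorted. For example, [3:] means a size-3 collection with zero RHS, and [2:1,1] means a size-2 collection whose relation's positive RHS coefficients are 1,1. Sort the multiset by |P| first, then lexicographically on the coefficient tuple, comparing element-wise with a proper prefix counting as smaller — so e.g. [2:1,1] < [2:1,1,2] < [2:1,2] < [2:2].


Minimal non-faces — 14 found among 7 rays, 7 max cones:

  {4,7}:  v_{4} + v_{7} = 0  so sig = [2:]
  {5,6}:  v_{5} + v_{6} = 0  so sig = [2:]
  {1,4}:  v_{1} + v_{4} = v_{6}  so sig = [2:1]
  {1,5}:  v_{1} + v_{5} = v_{7}  so sig = [2:1]
  {1,6}:  v_{1} + v_{6} = v_{3}  so sig = [2:1]
  {2,4}:  v_{2} + v_{4} = v_{5}  so sig = [2:1]
  {2,6}:  v_{2} + v_{6} = v_{7}  so sig = [2:1]
  {3,5}:  v_{3} + v_{5} = v_{1}  so sig = [2:1]
  {5,7}:  v_{5} + v_{7} = v_{2}  so sig = [2:1]
  {6,7}:  v_{6} + v_{7} = v_{1}  so sig = [2:1]
  {2,3}:  v_{2} + v_{3} = v_{1} + v_{7}  so sig = [2:1,1]
  {1,2}:  v_{1} + v_{2} = 2·v_{7}  so sig = [2:2]
  {3,4}:  v_{3} + v_{4} = 2·v_{6}  so sig = [2:2]
  {3,7}:  v_{3} + v_{7} = 2·v_{1}  so sig = [2:2]

Hence PRS(X_Σ) =
    |P|=2: 14 collections, coeffs (), (), (1), (1), (1), (1), (1), (1), (1), (1), (1,1), (2), (2), (2)


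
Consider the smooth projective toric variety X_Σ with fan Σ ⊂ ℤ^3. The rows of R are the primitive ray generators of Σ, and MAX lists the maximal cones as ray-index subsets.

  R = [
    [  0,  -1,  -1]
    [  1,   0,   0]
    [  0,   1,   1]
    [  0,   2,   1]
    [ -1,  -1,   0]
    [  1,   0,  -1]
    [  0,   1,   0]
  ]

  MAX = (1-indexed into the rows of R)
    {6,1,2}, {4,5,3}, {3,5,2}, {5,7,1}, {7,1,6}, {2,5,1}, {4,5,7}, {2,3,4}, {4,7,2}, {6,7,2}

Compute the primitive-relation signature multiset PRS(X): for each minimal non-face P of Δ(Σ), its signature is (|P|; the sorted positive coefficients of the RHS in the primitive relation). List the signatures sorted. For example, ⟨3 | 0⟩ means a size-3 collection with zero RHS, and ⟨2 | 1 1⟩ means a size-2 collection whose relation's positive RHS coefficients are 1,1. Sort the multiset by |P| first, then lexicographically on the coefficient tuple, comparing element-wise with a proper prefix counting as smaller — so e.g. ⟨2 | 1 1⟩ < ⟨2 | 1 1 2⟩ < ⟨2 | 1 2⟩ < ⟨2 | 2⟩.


Σ has 9 primitive collections:

  P = {1,3}:  v_{1} + v_{3} = 0 — sig = ⟨2 | 0⟩
  P = {1,4}:  v_{1} + v_{4} = v_{7} — sig = ⟨2 | 1⟩
  P = {3,7}:  v_{3} + v_{7} = v_{4} — sig = ⟨2 | 1⟩
  P = {5,6}:  v_{5} + v_{6} = v_{1} — sig = ⟨2 | 1⟩
  P = {3,6}:  v_{3} + v_{6} = v_{2} + v_{7} — sig = ⟨2 | 1 1⟩
  P = {4,6}:  v_{4} + v_{6} = v_{2} + 2·v_{7} — sig = ⟨2 | 1 2⟩
  P = {2,5,7}:  v_{2} + v_{5} + v_{7} = 0 — sig = ⟨3 | 0⟩
  P = {1,2,7}:  v_{1} + v_{2} + v_{7} = v_{6} — sig = ⟨3 | 1⟩
  P = {2,4,5}:  v_{2} + v_{4} + v_{5} = v_{3} — sig = ⟨3 | 1⟩

Signatures (|P|; sorted positive RHS coefficients), sorted:
[⟨2 | 0⟩, ⟨2 | 1⟩, ⟨2 | 1⟩, ⟨2 | 1⟩, ⟨2 | 1 1⟩, ⟨2 | 1 2⟩, ⟨3 | 0⟩, ⟨3 | 1⟩, ⟨3 | 1⟩]


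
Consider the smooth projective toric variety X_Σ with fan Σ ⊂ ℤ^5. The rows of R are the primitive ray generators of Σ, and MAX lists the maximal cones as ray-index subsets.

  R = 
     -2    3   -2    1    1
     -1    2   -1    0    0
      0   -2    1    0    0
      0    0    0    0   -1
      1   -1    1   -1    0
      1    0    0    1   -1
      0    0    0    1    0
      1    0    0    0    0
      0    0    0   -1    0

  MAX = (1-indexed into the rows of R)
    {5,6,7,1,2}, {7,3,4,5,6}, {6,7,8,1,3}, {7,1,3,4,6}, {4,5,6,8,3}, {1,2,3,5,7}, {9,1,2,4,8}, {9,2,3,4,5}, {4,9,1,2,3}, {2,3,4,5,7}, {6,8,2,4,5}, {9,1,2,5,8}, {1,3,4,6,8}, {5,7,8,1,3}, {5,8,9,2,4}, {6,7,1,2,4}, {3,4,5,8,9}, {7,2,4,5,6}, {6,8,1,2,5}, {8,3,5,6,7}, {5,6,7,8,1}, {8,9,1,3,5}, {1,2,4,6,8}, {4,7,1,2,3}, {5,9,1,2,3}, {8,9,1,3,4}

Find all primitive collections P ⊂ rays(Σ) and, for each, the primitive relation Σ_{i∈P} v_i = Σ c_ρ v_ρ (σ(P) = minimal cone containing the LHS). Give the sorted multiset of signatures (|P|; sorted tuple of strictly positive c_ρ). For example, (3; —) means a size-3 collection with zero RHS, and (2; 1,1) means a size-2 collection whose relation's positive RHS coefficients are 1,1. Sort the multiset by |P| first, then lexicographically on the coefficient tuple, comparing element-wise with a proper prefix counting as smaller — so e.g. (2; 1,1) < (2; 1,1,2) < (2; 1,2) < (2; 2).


Δ(Σ) — 9 vertices, 8 min non-faces:

  • {7,9}:  v_{7} + v_{9} = 0 — sig = (2; —)
  • {6,9}:  v_{6} + v_{9} = v_{4} + v_{8} — sig = (2; 1,1)
  • {2,3,8}:  v_{2} + v_{3} + v_{8} = 0 — sig = (3; —)
  • {1,4,5}:  v_{1} + v_{4} + v_{5} = v_{2} — sig = (3; 1)
  • {4,7,8}:  v_{4} + v_{7} + v_{8} = v_{6} — sig = (3; 1)
  • {2,3,6}:  v_{2} + v_{3} + v_{6} = v_{4} + v_{7} — sig = (3; 1,1)
  • {2,7,8}:  v_{2} + v_{7} + v_{8} = v_{1} + v_{5} + v_{6} — sig = (3; 1,1,1)
  • {1,3,5,6}:  v_{1} + v_{3} + v_{5} + v_{6} = v_{7} — sig = (4; 1)

Hence PRS(X_Σ) =
[(2; —), (2; 1,1), (3; —), (3; 1), (3; 1), (3; 1,1), (3; 1,1,1), (4; 1)]


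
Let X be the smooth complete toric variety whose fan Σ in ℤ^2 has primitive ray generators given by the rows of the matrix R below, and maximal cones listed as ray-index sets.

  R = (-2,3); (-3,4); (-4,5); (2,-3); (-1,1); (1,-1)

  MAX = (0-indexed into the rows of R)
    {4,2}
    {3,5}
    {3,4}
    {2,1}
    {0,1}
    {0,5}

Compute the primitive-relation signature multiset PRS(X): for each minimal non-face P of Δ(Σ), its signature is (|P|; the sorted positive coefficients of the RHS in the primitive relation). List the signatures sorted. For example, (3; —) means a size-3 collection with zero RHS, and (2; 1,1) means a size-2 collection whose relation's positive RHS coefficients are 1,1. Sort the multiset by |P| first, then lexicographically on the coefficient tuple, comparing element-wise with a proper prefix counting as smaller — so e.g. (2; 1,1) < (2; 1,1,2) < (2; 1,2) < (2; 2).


The 9 primitive collections of Σ (r=6, n=2):

  {0,3}:  v_{0} + v_{3} = 0 — sig = (2; —)
  {4,5}:  v_{4} + v_{5} = 0 — sig = (2; —)
  {0,4}:  v_{0} + v_{4} = v_{1} — sig = (2; 1)
  {1,3}:  v_{1} + v_{3} = v_{4} — sig = (2; 1)
  {1,4}:  v_{1} + v_{4} = v_{2} — sig = (2; 1)
  {1,5}:  v_{1} + v_{5} = v_{0} — sig = (2; 1)
  {2,5}:  v_{2} + v_{5} = v_{1} — sig = (2; 1)
  {0,2}:  v_{0} + v_{2} = 2·v_{1} — sig = (2; 2)
  {2,3}:  v_{2} + v_{3} = 2·v_{4} — sig = (2; 2)

so the primitive-relation signature multiset is
[(2; —), (2; —), (2; 1), (2; 1), (2; 1), (2; 1), (2; 1), (2; 2), (2; 2)]


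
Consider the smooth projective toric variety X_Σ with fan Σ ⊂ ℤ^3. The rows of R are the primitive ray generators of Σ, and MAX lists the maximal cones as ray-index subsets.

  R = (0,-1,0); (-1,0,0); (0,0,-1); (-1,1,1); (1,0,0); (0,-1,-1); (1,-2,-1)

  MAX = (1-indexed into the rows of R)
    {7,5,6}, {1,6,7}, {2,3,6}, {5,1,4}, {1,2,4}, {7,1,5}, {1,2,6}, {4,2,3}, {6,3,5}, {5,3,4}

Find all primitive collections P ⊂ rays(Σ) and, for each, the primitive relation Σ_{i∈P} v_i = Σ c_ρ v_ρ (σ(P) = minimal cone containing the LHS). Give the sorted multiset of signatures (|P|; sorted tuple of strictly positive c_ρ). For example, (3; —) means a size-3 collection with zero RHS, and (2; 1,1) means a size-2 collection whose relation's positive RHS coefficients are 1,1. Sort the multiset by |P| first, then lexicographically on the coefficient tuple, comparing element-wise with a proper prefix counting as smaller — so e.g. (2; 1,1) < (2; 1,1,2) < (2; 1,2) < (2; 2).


Δ(Σ) — 7 vertices, 7 min non-faces:

  • {2,5}:  v_{2} + v_{5} = 0 — sig = (2; —)
  • {1,3}:  v_{1} + v_{3} = v_{6} — sig = (2; 1)
  • {4,6}:  v_{4} + v_{6} = v_{2} — sig = (2; 1)
  • {4,7}:  v_{4} + v_{7} = v_{1} — sig = (2; 1)
  • {2,7}:  v_{2} + v_{7} = v_{1} + v_{6} — sig = (2; 1,1)
  • {3,7}:  v_{3} + v_{7} = v_{5} + 2·v_{6} — sig = (2; 1,2)
  • {1,5,6}:  v_{1} + v_{5} + v_{6} = v_{7} — sig = (3; 1)

Hence PRS(X_Σ) =
[(2; —), (2; 1), (2; 1), (2; 1), (2; 1,1), (2; 1,2), (3; 1)]


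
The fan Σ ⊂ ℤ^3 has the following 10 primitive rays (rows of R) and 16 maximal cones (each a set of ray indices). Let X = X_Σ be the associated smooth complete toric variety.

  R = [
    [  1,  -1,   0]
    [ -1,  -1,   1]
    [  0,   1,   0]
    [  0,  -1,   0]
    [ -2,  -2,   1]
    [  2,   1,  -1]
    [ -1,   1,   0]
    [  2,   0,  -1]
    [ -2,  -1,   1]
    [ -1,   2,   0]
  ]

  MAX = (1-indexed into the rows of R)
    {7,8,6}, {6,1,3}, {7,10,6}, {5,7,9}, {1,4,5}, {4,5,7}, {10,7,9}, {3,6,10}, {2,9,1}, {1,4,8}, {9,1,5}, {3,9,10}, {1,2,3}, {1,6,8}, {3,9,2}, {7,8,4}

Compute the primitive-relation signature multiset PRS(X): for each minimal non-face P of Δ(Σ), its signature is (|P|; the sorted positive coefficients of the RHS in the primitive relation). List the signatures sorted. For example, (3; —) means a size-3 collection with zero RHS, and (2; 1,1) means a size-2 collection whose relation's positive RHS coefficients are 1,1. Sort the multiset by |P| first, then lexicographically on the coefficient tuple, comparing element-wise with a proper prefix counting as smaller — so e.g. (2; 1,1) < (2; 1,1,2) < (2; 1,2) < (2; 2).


Minimal non-faces — 22 found among 10 rays, 16 max cones:

  P = {1,7}:  v_{1} + v_{7} = 0  ⇒ sig = (2; —)
  P = {3,4}:  v_{3} + v_{4} = 0  ⇒ sig = (2; —)
  P = {6,9}:  v_{6} + v_{9} = 0  ⇒ sig = (2; —)
  P = {1,10}:  v_{1} + v_{10} = v_{3}  ⇒ sig = (2; 1)
  P = {2,8}:  v_{2} + v_{8} = v_{1}  ⇒ sig = (2; 1)
  P = {3,5}:  v_{3} + v_{5} = v_{9}  ⇒ sig = (2; 1)
  P = {3,7}:  v_{3} + v_{7} = v_{10}  ⇒ sig = (2; 1)
  P = {3,8}:  v_{3} + v_{8} = v_{6}  ⇒ sig = (2; 1)
  P = {4,6}:  v_{4} + v_{6} = v_{8}  ⇒ sig = (2; 1)
  P = {4,9}:  v_{4} + v_{9} = v_{5}  ⇒ sig = (2; 1)
  P = {4,10}:  v_{4} + v_{10} = v_{7}  ⇒ sig = (2; 1)
  P = {5,6}:  v_{5} + v_{6} = v_{4}  ⇒ sig = (2; 1)
  P = {8,9}:  v_{8} + v_{9} = v_{4}  ⇒ sig = (2; 1)
  P = {2,4}:  v_{2} + v_{4} = v_{1} + v_{9}  ⇒ sig = (2; 1,1)
  P = {2,6}:  v_{2} + v_{6} = v_{1} + v_{3}  ⇒ sig = (2; 1,1)
  P = {2,7}:  v_{2} + v_{7} = v_{3} + v_{9}  ⇒ sig = (2; 1,1)
  P = {5,10}:  v_{5} + v_{10} = v_{7} + v_{9}  ⇒ sig = (2; 1,1)
  P = {8,10}:  v_{8} + v_{10} = v_{6} + v_{7}  ⇒ sig = (2; 1,1)
  P = {2,5}:  v_{2} + v_{5} = v_{1} + 2·v_{9}  ⇒ sig = (2; 1,2)
  P = {2,10}:  v_{2} + v_{10} = 2·v_{3} + v_{9}  ⇒ sig = (2; 1,2)
  P = {5,8}:  v_{5} + v_{8} = 2·v_{4}  ⇒ sig = (2; 2)
  P = {1,3,9}:  v_{1} + v_{3} + v_{9} = v_{2}  ⇒ sig = (3; 1)

Hence PRS(X_Σ) =
[(2; —), (2; —), (2; —), (2; 1), (2; 1), (2; 1), (2; 1), (2; 1), (2; 1), (2; 1), (2; 1), (2; 1), (2; 1), (2; 1,1), (2; 1,1), (2; 1,1), (2; 1,1), (2; 1,1), (2; 1,2), (2; 1,2), (2; 2), (3; 1)]


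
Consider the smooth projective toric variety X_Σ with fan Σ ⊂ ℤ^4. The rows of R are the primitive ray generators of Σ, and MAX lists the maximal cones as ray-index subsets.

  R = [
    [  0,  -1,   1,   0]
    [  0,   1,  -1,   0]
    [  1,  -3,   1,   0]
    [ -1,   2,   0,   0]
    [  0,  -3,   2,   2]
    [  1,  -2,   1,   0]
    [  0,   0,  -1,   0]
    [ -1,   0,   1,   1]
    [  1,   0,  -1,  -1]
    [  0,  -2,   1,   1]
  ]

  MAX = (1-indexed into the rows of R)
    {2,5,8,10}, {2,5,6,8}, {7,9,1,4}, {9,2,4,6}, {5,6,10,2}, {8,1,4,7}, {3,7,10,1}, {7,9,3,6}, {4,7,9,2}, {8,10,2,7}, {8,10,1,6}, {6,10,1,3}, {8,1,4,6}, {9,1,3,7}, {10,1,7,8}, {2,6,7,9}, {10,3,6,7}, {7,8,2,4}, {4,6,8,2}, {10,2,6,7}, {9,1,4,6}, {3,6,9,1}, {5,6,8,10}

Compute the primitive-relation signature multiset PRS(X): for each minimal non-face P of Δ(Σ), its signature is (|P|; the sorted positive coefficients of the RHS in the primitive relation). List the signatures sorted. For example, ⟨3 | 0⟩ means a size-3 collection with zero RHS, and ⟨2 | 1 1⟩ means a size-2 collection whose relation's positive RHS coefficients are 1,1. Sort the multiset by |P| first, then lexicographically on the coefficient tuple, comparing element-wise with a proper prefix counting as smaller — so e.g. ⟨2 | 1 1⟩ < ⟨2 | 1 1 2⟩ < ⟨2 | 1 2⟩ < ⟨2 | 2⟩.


16 collections generate NE(X_Σ); each relation:

  {1,2}:  v_{1} + v_{2} = 0  ⇒ sig = ⟨2 | 0⟩
  {8,9}:  v_{8} + v_{9} = 0  ⇒ sig = ⟨2 | 0⟩
  {3,4}:  v_{3} + v_{4} = v_{1}  ⇒ sig = ⟨2 | 1⟩
  {4,10}:  v_{4} + v_{10} = v_{8}  ⇒ sig = ⟨2 | 1⟩
  {2,3}:  v_{2} + v_{3} = v_{6} + v_{7}  ⇒ sig = ⟨2 | 1 1⟩
  {3,8}:  v_{3} + v_{8} = v_{1} + v_{10}  ⇒ sig = ⟨2 | 1 1⟩
  {9,10}:  v_{9} + v_{10} = v_{6} + v_{7}  ⇒ sig = ⟨2 | 1 1⟩
  {1,5}:  v_{1} + v_{5} = v_{6} + v_{8} + v_{10}  ⇒ sig = ⟨2 | 1 1 1⟩
  {5,9}:  v_{5} + v_{9} = v_{2} + v_{6} + v_{10}  ⇒ sig = ⟨2 | 1 1 1⟩
  {4,5}:  v_{4} + v_{5} = v_{2} + v_{6} + 2·v_{8}  ⇒ sig = ⟨2 | 1 1 2⟩
  {3,5}:  v_{3} + v_{5} = v_{6} + 2·v_{10}  ⇒ sig = ⟨2 | 1 2⟩
  {5,7}:  v_{5} + v_{7} = v_{2} + 2·v_{10}  ⇒ sig = ⟨2 | 1 2⟩
  {4,6,7}:  v_{4} + v_{6} + v_{7} = 0  ⇒ sig = ⟨3 | 0⟩
  {1,6,7}:  v_{1} + v_{6} + v_{7} = v_{3}  ⇒ sig = ⟨3 | 1⟩
  {6,7,8}:  v_{6} + v_{7} + v_{8} = v_{10}  ⇒ sig = ⟨3 | 1⟩
  {2,6,8,10}:  v_{2} + v_{6} + v_{8} + v_{10} = v_{5}  ⇒ sig = ⟨4 | 1⟩

Hence PRS(X_Σ) =
{ ⟨2 | 0⟩ ×2,  ⟨2 | 1⟩ ×2,  ⟨2 | 1 1⟩ ×3,  ⟨2 | 1 1 1⟩ ×2,  ⟨2 | 1 1 2⟩,  ⟨2 | 1 2⟩ ×2,  ⟨3 | 0⟩,  ⟨3 | 1⟩ ×2,  ⟨4 | 1⟩ }


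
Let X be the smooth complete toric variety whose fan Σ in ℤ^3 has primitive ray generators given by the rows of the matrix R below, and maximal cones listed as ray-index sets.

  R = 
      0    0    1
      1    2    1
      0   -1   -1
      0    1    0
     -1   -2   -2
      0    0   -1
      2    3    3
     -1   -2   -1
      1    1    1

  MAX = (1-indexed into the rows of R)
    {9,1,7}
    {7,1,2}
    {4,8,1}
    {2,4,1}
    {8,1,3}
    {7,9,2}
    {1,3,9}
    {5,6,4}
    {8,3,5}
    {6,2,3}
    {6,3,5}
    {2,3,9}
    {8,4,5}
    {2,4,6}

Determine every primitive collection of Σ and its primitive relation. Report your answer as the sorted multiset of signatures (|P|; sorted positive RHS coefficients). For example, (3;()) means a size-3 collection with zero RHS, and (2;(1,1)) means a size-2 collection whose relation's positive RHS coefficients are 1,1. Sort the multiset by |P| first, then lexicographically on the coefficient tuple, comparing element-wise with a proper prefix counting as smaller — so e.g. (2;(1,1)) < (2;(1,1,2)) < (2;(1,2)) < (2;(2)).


|primitive collections| = 17. Relations:

  • {1,6}:  v_{1} + v_{6} = 0  ⟹  sig = (2;())
  • {2,8}:  v_{2} + v_{8} = 0  ⟹  sig = (2;())
  • {1,5}:  v_{1} + v_{5} = v_{8}  ⟹  sig = (2;(1))
  • {2,5}:  v_{2} + v_{5} = v_{6}  ⟹  sig = (2;(1))
  • {3,4}:  v_{3} + v_{4} = v_{6}  ⟹  sig = (2;(1))
  • {4,9}:  v_{4} + v_{9} = v_{2}  ⟹  sig = (2;(1))
  • {5,7}:  v_{5} + v_{7} = v_{9}  ⟹  sig = (2;(1))
  • {5,9}:  v_{5} + v_{9} = v_{3}  ⟹  sig = (2;(1))
  • {6,8}:  v_{6} + v_{8} = v_{5}  ⟹  sig = (2;(1))
  • {6,7}:  v_{6} + v_{7} = v_{2} + v_{9}  ⟹  sig = (2;(1,1))
  • {6,9}:  v_{6} + v_{9} = v_{2} + v_{3}  ⟹  sig = (2;(1,1))
  • {7,8}:  v_{7} + v_{8} = v_{1} + v_{9}  ⟹  sig = (2;(1,1))
  • {8,9}:  v_{8} + v_{9} = v_{1} + v_{3}  ⟹  sig = (2;(1,1))
  • {4,7}:  v_{4} + v_{7} = v_{1} + 2·v_{2}  ⟹  sig = (2;(1,2))
  • {3,7}:  v_{3} + v_{7} = 2·v_{9}  ⟹  sig = (2;(2))
  • {1,2,3}:  v_{1} + v_{2} + v_{3} = v_{9}  ⟹  sig = (3;(1))
  • {1,2,9}:  v_{1} + v_{2} + v_{9} = v_{7}  ⟹  sig = (3;(1))

Signatures (|P|; sorted positive RHS coefficients), sorted:
    |P|=2: 15 collections, coeffs (), (), (1), (1), (1), (1), (1), (1), (1), (1,1), (1,1), (1,1), (1,1), (1,2), (2)
    |P|=3: 2 collections, coeffs (1), (1)
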